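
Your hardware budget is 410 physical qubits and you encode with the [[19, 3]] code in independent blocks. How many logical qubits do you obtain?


Each code block uses 19 physical qubits for 3 logical qubit(s).
Number of complete blocks = floor(410 / 19) = 21
Logical qubits = 21 * 3
= 63

63


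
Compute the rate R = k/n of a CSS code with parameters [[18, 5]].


Code rate R = k/n
= 5/18
= 0.2778

0.2778


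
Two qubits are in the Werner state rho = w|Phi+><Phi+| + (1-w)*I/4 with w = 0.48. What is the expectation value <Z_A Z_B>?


|Phi+> = (|00> + |11>)/sqrt(2)
For the pure Bell state, <Z_A Z_B> = +1 (Bell-state Pauli correlator).
The maximally-mixed part I/4 has tr(I/4 * P tensor P) = 0 for any traceless Pauli P.
So <Z_A Z_B>_rho = w * (+1) + (1 - w) * 0
= 0.48 * (+1)
= 0.4800

0.4800


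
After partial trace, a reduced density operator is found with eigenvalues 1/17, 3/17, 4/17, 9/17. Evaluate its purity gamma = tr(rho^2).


tr(rho^2) = sum of eigenvalues squared
= (1/17)^2 + (3/17)^2 + (4/17)^2 + (9/17)^2
= (1 + 9 + 16 + 81) / 289
= 107/289
= 0.3702

0.3702


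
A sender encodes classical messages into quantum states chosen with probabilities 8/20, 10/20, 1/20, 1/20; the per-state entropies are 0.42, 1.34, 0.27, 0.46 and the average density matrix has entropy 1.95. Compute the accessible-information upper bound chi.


chi = S(rho) - sum_i p_i * S(rho_i)
Weighted entropy = 8/20 * 0.42 + 10/20 * 1.34 + 1/20 * 0.27 + 1/20 * 0.46
= 0.8745
chi = 1.95 - 0.8745
= 1.0755

1.0755


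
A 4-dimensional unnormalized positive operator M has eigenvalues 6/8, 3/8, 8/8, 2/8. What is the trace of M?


tr(M) = sum of eigenvalues
= 6/8 + 3/8 + 8/8 + 2/8
= 19/8
= 2.3750

2.3750


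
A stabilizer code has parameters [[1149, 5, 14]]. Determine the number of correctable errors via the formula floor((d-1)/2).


Code parameters: [[1149, 5, 14]], distance d = 14.
Number of correctable errors = floor((d-1)/2)
= floor((14 - 1)/2)
= floor(13/2)
= 6

6


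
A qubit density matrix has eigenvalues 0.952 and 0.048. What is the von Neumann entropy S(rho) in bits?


S = -p*log2(p) - (1-p)*log2(1-p)
p = 0.9520, 1-p = 0.0480
= -0.9520 * log2(0.9520) - 0.0480 * log2(0.0480)
= -(-0.0676) - (-0.2103)
= 0.2778

0.2778


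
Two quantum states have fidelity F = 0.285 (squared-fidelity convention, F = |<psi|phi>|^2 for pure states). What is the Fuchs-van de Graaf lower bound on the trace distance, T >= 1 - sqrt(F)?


Fuchs-van de Graaf (squared-fidelity convention): 1 - sqrt(F) <= T <= sqrt(1 - F).
Lower bound: T >= 1 - sqrt(F)
sqrt(F) = sqrt(0.285) = 0.5339
T >= 1 - 0.5339
T >= 0.4661

0.4661


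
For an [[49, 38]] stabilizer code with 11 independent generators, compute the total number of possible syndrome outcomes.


Each stabilizer generator gives a binary (+1 or -1) measurement outcome.
With 11 independent generators:
Total syndromes = 2^11
= 2048

2048


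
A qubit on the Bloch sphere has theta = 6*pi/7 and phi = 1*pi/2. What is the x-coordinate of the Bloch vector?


theta = 2.6928, phi = 1.5708
r_x = sin(theta)*cos(phi) = 0.4339 * 0.0000
r_x = 0.0000

0.0000


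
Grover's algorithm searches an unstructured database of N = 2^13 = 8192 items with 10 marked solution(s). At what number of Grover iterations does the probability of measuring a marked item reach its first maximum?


After j Grover iterations the success probability is P(j) = sin^2((2j+1)*theta), where sin(theta) = sqrt(k/N).
N = 2^13 = 8192, k = 10
sin(theta) = sqrt(k/N) = 0.03493856215
theta = arcsin(sqrt(k/N)) = 0.03494567432 rad
P(j) reaches its first maximum when (2j+1)*theta is as close as possible to pi/2, i.e. j = round(pi/(4*theta) - 1/2).
pi/(4*theta) - 1/2 = 21.9748
(For comparison, the common estimate pi/4 * sqrt(N/k) = 22.4794; the exact maximiser is used here.)
Optimal iterations = 22

22


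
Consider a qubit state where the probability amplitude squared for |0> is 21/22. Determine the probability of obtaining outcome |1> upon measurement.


|alpha|^2 = 21/22 = 0.9545
|beta|^2 = 1 - 21/22 = 1/22 = 0.0455
P(|1>) = |beta|^2 = 0.0455

0.0455


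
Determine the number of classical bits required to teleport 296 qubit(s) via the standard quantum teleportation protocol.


Quantum teleportation requires 2 classical bits per qubit teleported.
296 qubit(s) -> 2 * 296 = 592 classical bits

592


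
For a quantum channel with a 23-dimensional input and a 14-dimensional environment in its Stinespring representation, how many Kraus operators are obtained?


Tracing out the environment in an orthonormal basis {|i>_E} gives Kraus operators K_i = <i|_E U |0>_E.
Number of Kraus operators = dim(H_env) = d_env
= 14

14


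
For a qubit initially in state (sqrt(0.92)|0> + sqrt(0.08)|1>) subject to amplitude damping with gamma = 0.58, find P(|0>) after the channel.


For amplitude damping with parameter gamma on state sqrt(a)|0> + sqrt(b)|1>:
alpha^2 = 0.92, beta^2 = 0.08
P(|0>) = alpha^2 + gamma * beta^2
= 0.92 + 0.58 * 0.08
= 0.92 + 0.0464
= 0.9664

0.9664


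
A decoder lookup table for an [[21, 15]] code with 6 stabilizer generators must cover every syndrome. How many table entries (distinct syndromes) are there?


Each stabilizer generator gives a binary (+1 or -1) measurement outcome.
With 6 independent generators:
Total syndromes = 2^6
= 64

64


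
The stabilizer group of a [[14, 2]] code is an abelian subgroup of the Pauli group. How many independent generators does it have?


For an [[n,k]] stabilizer code:
Number of stabilizer generators = n - k
= 14 - 2
= 12

12


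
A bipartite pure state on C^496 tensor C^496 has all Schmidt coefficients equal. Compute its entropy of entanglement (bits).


For a maximally entangled state in d x d:
S = log2(d) = log2(496)
= 8.9542

8.9542


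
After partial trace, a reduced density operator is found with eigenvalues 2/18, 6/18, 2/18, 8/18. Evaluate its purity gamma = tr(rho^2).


tr(rho^2) = sum of eigenvalues squared
= (2/18)^2 + (6/18)^2 + (2/18)^2 + (8/18)^2
= (4 + 36 + 4 + 64) / 324
= 108/324
= 0.3333

0.3333


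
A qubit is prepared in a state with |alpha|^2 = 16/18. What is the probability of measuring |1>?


|alpha|^2 = 16/18 = 0.8889
|beta|^2 = 1 - 16/18 = 2/18 = 0.1111
P(|1>) = |beta|^2 = 0.1111

0.1111


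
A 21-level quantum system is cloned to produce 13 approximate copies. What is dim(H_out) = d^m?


Output space = H^(tensor 13) where dim(H) = 21
dim = 21^13
= 441 (after 2 factors)
= 9261 (after 3 factors)
= 194481 (after 4 factors)
= 4084101 (after 5 factors)
= 85766121 (after 6 factors)
= 1801088541 (after 7 factors)
= 37822859361 (after 8 factors)
= 794280046581 (after 9 factors)
= 16679880978201 (after 10 factors)
= 350277500542221 (after 11 factors)
= 7355827511386641 (after 12 factors)
= 154472377739119461 (after 13 factors)
= 154472377739119461

154472377739119461


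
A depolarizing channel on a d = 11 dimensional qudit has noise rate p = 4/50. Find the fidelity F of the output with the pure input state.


F = (1-p) + p/d
= (1 - 0.0800) + 0.0800/11
= 0.9200 + 0.0073
= 0.9273

0.9273


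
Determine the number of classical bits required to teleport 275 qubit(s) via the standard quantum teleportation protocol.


Quantum teleportation requires 2 classical bits per qubit teleported.
275 qubit(s) -> 2 * 275 = 550 classical bits

550


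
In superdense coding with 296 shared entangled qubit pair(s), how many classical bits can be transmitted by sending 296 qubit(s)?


Superdense coding allows 2 classical bits per shared entangled pair.
296 pair(s) -> 2 * 296 = 592 classical bits

592


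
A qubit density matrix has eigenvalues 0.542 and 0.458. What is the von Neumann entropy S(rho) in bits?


S = -p*log2(p) - (1-p)*log2(1-p)
p = 0.5420, 1-p = 0.4580
= -0.5420 * log2(0.5420) - 0.4580 * log2(0.4580)
= -(-0.4789) - (-0.5160)
= 0.9949

0.9949


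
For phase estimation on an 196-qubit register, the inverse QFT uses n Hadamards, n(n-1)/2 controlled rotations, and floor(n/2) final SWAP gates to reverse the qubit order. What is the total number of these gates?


Hadamard gates: 196
Controlled rotations: n*(n-1)/2 = 196*195/2 = 19110
SWAP gates: floor(n/2) = floor(196/2) = 98
Total = 196 + 19110 + 98
= 19404

19404


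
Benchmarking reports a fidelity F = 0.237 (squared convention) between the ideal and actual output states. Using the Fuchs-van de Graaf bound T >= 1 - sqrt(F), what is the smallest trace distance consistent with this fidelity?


Fuchs-van de Graaf (squared-fidelity convention): 1 - sqrt(F) <= T <= sqrt(1 - F).
Lower bound: T >= 1 - sqrt(F)
sqrt(F) = sqrt(0.237) = 0.4868
T >= 1 - 0.4868
T >= 0.5132

0.5132


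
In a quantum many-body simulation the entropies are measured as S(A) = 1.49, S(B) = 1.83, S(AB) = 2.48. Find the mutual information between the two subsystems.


I(A:B) = S(A) + S(B) - S(AB)
= 1.49 + 1.83 - 2.48
= 0.8400

0.8400


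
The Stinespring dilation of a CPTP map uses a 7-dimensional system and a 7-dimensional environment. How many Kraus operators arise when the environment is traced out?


Tracing out the environment in an orthonormal basis {|i>_E} gives Kraus operators K_i = <i|_E U |0>_E.
Number of Kraus operators = dim(H_env) = d_env
= 7

7


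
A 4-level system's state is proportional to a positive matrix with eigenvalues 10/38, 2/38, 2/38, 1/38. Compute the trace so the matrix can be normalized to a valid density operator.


tr(M) = sum of eigenvalues
= 10/38 + 2/38 + 2/38 + 1/38
= 15/38
= 0.3947

0.3947


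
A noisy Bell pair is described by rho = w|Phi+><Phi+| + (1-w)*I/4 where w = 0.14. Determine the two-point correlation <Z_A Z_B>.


|Phi+> = (|00> + |11>)/sqrt(2)
For the pure Bell state, <Z_A Z_B> = +1 (Bell-state Pauli correlator).
The maximally-mixed part I/4 has tr(I/4 * P tensor P) = 0 for any traceless Pauli P.
So <Z_A Z_B>_rho = w * (+1) + (1 - w) * 0
= 0.14 * (+1)
= 0.1400

0.1400


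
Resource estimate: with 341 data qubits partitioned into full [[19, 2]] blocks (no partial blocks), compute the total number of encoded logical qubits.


Each code block uses 19 physical qubits for 2 logical qubit(s).
Number of complete blocks = floor(341 / 19) = 17
Logical qubits = 17 * 2
= 34

34


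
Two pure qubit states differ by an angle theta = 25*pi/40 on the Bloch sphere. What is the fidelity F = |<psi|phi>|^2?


For states separated by angle theta on Bloch sphere:
F = cos^2(theta/2)
theta = 25*pi/40 = 1.9635
theta/2 = 0.9817
cos(theta/2) = 0.5556
F = 0.3087

0.3087


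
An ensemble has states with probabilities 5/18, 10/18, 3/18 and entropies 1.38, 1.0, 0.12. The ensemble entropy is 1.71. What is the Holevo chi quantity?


chi = S(rho) - sum_i p_i * S(rho_i)
Weighted entropy = 5/18 * 1.38 + 10/18 * 1.0 + 3/18 * 0.12
= 0.9589
chi = 1.71 - 0.9589
= 0.7511

0.7511


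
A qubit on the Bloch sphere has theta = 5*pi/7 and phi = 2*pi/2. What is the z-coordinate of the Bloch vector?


theta = 2.2440, phi = 3.1416
r_z = cos(theta) = -0.6235

-0.6235


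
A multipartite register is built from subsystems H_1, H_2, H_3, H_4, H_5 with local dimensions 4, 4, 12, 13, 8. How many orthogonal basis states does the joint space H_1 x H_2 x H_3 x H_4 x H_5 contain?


dim(H_1 x H_2 x H_3 x H_4 x H_5) = 4 * 4 * 12 * 13 * 8
= 16 * 12 * 13 * 8
= 192 * 13 * 8
= 2496 * 8
= 19968

19968


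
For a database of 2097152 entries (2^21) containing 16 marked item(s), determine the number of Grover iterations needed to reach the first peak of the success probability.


After j Grover iterations the success probability is P(j) = sin^2((2j+1)*theta), where sin(theta) = sqrt(k/N).
N = 2^21 = 2097152, k = 16
sin(theta) = sqrt(k/N) = 0.002762135864
theta = arcsin(sqrt(k/N)) = 0.002762139376 rad
P(j) reaches its first maximum when (2j+1)*theta is as close as possible to pi/2, i.e. j = round(pi/(4*theta) - 1/2).
pi/(4*theta) - 1/2 = 283.8441
(For comparison, the common estimate pi/4 * sqrt(N/k) = 284.3445; the exact maximiser is used here.)
Optimal iterations = 284

284


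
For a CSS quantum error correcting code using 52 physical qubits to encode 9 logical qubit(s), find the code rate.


Code rate R = k/n
= 9/52
= 0.1731

0.1731


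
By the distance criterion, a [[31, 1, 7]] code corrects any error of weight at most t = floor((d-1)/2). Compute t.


Code parameters: [[31, 1, 7]], distance d = 7.
Number of correctable errors = floor((d-1)/2)
= floor((7 - 1)/2)
= floor(6/2)
= 3

3


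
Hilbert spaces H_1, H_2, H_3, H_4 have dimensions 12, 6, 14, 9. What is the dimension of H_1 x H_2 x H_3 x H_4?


dim(H_1 x H_2 x H_3 x H_4) = 12 * 6 * 14 * 9
= 72 * 14 * 9
= 1008 * 9
= 9072

9072


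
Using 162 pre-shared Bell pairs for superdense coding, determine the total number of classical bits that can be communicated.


Superdense coding allows 2 classical bits per shared entangled pair.
162 pair(s) -> 2 * 162 = 324 classical bits

324


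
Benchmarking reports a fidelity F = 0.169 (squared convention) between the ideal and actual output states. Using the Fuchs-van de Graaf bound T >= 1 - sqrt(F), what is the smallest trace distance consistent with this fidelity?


Fuchs-van de Graaf (squared-fidelity convention): 1 - sqrt(F) <= T <= sqrt(1 - F).
Lower bound: T >= 1 - sqrt(F)
sqrt(F) = sqrt(0.169) = 0.4111
T >= 1 - 0.4111
T >= 0.5889

0.5889


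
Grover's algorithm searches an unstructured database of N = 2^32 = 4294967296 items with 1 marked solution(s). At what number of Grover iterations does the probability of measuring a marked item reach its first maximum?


After j Grover iterations the success probability is P(j) = sin^2((2j+1)*theta), where sin(theta) = sqrt(k/N).
N = 2^32 = 4294967296, k = 1
sin(theta) = sqrt(k/N) = 1.525878906e-05
theta = arcsin(sqrt(k/N)) = 1.525878906e-05 rad
P(j) reaches its first maximum when (2j+1)*theta is as close as possible to pi/2, i.e. j = round(pi/(4*theta) - 1/2).
pi/(4*theta) - 1/2 = 51471.3540
(For comparison, the common estimate pi/4 * sqrt(N/k) = 51471.8540; the exact maximiser is used here.)
Optimal iterations = 51471

51471


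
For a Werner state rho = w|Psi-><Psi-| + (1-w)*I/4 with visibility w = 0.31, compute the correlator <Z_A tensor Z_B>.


|Psi-> = (|01> - |10>)/sqrt(2)
For the pure Bell state, <Z_A Z_B> = -1 (Bell-state Pauli correlator).
The maximally-mixed part I/4 has tr(I/4 * P tensor P) = 0 for any traceless Pauli P.
So <Z_A Z_B>_rho = w * (-1) + (1 - w) * 0
= 0.31 * (-1)
= -0.3100

-0.3100


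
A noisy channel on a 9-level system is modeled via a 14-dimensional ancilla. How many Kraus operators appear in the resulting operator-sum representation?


Tracing out the environment in an orthonormal basis {|i>_E} gives Kraus operators K_i = <i|_E U |0>_E.
Number of Kraus operators = dim(H_env) = d_env
= 14

14


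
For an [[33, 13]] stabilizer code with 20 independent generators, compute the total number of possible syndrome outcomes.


Each stabilizer generator gives a binary (+1 or -1) measurement outcome.
With 20 independent generators:
Total syndromes = 2^20
= 1048576

1048576


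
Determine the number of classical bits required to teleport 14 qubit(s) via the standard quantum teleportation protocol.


Quantum teleportation requires 2 classical bits per qubit teleported.
14 qubit(s) -> 2 * 14 = 28 classical bits

28


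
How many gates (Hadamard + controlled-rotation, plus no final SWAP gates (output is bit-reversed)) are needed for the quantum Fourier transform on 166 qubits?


Hadamard gates: 166
Controlled rotations: n*(n-1)/2 = 166*165/2 = 13695
SWAP gates: 0 (omitted)
Total = 166 + 13695
= 13861

13861


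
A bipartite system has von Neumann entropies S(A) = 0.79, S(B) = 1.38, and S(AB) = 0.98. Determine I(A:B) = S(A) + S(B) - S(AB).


I(A:B) = S(A) + S(B) - S(AB)
= 0.79 + 1.38 - 0.98
= 1.1900

1.1900


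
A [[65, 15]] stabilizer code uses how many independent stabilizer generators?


For an [[n,k]] stabilizer code:
Number of stabilizer generators = n - k
= 65 - 15
= 50

50


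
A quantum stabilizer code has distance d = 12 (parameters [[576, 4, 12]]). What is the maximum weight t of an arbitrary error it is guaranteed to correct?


Code parameters: [[576, 4, 12]], distance d = 12.
Number of correctable errors = floor((d-1)/2)
= floor((12 - 1)/2)
= floor(11/2)
= 5

5


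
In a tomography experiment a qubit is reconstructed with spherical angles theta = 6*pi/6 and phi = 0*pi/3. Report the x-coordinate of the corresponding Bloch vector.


theta = 3.1416, phi = 0.0000
r_x = sin(theta)*cos(phi) = 0.0000 * 1.0000
r_x = 0.0000

0.0000


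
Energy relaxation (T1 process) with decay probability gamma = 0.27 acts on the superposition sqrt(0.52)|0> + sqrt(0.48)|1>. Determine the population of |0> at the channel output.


For amplitude damping with parameter gamma on state sqrt(a)|0> + sqrt(b)|1>:
alpha^2 = 0.52, beta^2 = 0.48
P(|0>) = alpha^2 + gamma * beta^2
= 0.52 + 0.27 * 0.48
= 0.52 + 0.1296
= 0.6496

0.6496


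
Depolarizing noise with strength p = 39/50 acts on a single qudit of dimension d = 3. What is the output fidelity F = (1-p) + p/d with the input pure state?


F = (1-p) + p/d
= (1 - 0.7800) + 0.7800/3
= 0.2200 + 0.2600
= 0.4800

0.4800


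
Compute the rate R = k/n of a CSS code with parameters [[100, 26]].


Code rate R = k/n
= 26/100
= 0.2600

0.2600


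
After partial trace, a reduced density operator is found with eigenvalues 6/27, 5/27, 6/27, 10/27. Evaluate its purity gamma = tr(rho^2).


tr(rho^2) = sum of eigenvalues squared
= (6/27)^2 + (5/27)^2 + (6/27)^2 + (10/27)^2
= (36 + 25 + 36 + 100) / 729
= 197/729
= 0.2702

0.2702


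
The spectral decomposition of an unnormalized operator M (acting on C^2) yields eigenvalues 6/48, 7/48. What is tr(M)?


tr(M) = sum of eigenvalues
= 6/48 + 7/48
= 13/48
= 0.2708

0.2708


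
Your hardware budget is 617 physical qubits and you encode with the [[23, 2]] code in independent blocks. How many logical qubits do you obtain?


Each code block uses 23 physical qubits for 2 logical qubit(s).
Number of complete blocks = floor(617 / 23) = 26
Logical qubits = 26 * 2
= 52

52


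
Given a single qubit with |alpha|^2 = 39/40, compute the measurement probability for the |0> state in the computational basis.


|alpha|^2 = 39/40 = 0.9750
|beta|^2 = 1 - 39/40 = 1/40 = 0.0250
P(|0>) = |alpha|^2 = 0.9750

0.9750


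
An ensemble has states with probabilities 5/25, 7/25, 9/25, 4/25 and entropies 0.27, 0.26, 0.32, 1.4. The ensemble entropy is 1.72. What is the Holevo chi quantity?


chi = S(rho) - sum_i p_i * S(rho_i)
Weighted entropy = 5/25 * 0.27 + 7/25 * 0.26 + 9/25 * 0.32 + 4/25 * 1.4
= 0.4660
chi = 1.72 - 0.4660
= 1.2540

1.2540


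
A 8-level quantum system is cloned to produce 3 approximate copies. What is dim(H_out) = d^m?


Output space = H^(tensor 3) where dim(H) = 8
dim = 8^3
= 64 (after 2 factors)
= 512 (after 3 factors)
= 512

512


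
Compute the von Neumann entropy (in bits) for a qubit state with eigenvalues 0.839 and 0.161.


S = -p*log2(p) - (1-p)*log2(1-p)
p = 0.8390, 1-p = 0.1610
= -0.8390 * log2(0.8390) - 0.1610 * log2(0.1610)
= -(-0.2125) - (-0.4242)
= 0.6367

0.6367


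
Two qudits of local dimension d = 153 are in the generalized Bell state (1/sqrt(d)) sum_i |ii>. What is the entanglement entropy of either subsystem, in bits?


For a maximally entangled state in d x d:
S = log2(d) = log2(153)
= 7.2574

7.2574


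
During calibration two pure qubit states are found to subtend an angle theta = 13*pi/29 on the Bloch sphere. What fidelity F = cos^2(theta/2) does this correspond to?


For states separated by angle theta on Bloch sphere:
F = cos^2(theta/2)
theta = 13*pi/29 = 1.4083
theta/2 = 0.7042
cos(theta/2) = 0.7622
F = 0.5809

0.5809


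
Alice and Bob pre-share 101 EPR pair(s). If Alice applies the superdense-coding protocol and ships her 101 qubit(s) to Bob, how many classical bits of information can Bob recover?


Superdense coding allows 2 classical bits per shared entangled pair.
101 pair(s) -> 2 * 101 = 202 classical bits

202


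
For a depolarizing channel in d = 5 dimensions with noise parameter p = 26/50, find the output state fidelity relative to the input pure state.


F = (1-p) + p/d
= (1 - 0.5200) + 0.5200/5
= 0.4800 + 0.1040
= 0.5840

0.5840


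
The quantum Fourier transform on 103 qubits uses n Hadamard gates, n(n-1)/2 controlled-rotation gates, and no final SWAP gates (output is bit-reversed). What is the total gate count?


Hadamard gates: 103
Controlled rotations: n*(n-1)/2 = 103*102/2 = 5253
SWAP gates: 0 (omitted)
Total = 103 + 5253
= 5356

5356


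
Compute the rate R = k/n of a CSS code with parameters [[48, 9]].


Code rate R = k/n
= 9/48
= 0.1875

0.1875


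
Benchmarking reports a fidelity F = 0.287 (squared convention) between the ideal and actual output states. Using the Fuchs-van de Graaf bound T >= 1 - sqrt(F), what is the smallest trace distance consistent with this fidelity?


Fuchs-van de Graaf (squared-fidelity convention): 1 - sqrt(F) <= T <= sqrt(1 - F).
Lower bound: T >= 1 - sqrt(F)
sqrt(F) = sqrt(0.287) = 0.5357
T >= 1 - 0.5357
T >= 0.4643

0.4643


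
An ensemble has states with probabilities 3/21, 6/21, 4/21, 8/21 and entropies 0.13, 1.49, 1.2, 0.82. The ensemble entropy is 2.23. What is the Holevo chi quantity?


chi = S(rho) - sum_i p_i * S(rho_i)
Weighted entropy = 3/21 * 0.13 + 6/21 * 1.49 + 4/21 * 1.2 + 8/21 * 0.82
= 0.9852
chi = 2.23 - 0.9852
= 1.2448

1.2448


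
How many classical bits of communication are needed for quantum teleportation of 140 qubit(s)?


Quantum teleportation requires 2 classical bits per qubit teleported.
140 qubit(s) -> 2 * 140 = 280 classical bits

280


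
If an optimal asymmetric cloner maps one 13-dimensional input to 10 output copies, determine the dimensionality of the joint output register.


Output space = H^(tensor 10) where dim(H) = 13
dim = 13^10
= 169 (after 2 factors)
= 2197 (after 3 factors)
= 28561 (after 4 factors)
= 371293 (after 5 factors)
= 4826809 (after 6 factors)
= 62748517 (after 7 factors)
= 815730721 (after 8 factors)
= 10604499373 (after 9 factors)
= 137858491849 (after 10 factors)
= 137858491849

137858491849


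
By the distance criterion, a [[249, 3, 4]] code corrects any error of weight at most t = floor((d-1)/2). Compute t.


Code parameters: [[249, 3, 4]], distance d = 4.
Number of correctable errors = floor((d-1)/2)
= floor((4 - 1)/2)
= floor(3/2)
= 1

1


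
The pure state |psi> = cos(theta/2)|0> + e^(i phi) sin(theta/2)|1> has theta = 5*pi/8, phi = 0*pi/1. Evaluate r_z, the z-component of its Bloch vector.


theta = 1.9635, phi = 0.0000
r_z = cos(theta) = -0.3827

-0.3827


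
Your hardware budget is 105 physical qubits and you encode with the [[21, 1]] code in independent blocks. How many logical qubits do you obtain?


Each code block uses 21 physical qubits for 1 logical qubit(s).
Number of complete blocks = floor(105 / 21) = 5
Logical qubits = 5 * 1
= 5

5


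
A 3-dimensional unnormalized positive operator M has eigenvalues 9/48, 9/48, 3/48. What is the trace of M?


tr(M) = sum of eigenvalues
= 9/48 + 9/48 + 3/48
= 21/48
= 0.4375

0.4375


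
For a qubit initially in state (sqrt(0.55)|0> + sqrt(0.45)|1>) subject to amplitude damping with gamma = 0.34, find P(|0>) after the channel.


For amplitude damping with parameter gamma on state sqrt(a)|0> + sqrt(b)|1>:
alpha^2 = 0.55, beta^2 = 0.45
P(|0>) = alpha^2 + gamma * beta^2
= 0.55 + 0.34 * 0.45
= 0.55 + 0.1530
= 0.7030

0.7030


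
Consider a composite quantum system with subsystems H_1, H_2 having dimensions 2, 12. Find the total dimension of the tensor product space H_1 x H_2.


dim(H_1 x H_2) = 2 * 12
= 24

24


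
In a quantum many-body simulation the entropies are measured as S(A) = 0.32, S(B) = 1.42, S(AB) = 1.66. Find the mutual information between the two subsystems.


I(A:B) = S(A) + S(B) - S(AB)
= 0.32 + 1.42 - 1.66
= 0.0800

0.0800


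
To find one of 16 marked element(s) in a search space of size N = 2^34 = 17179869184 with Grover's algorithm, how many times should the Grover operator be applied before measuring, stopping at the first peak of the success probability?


After j Grover iterations the success probability is P(j) = sin^2((2j+1)*theta), where sin(theta) = sqrt(k/N).
N = 2^34 = 17179869184, k = 16
sin(theta) = sqrt(k/N) = 3.051757812e-05
theta = arcsin(sqrt(k/N)) = 3.051757813e-05 rad
P(j) reaches its first maximum when (2j+1)*theta is as close as possible to pi/2, i.e. j = round(pi/(4*theta) - 1/2).
pi/(4*theta) - 1/2 = 25735.4270
(For comparison, the common estimate pi/4 * sqrt(N/k) = 25735.9270; the exact maximiser is used here.)
Optimal iterations = 25735

25735


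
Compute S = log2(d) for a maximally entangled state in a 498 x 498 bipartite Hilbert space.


For a maximally entangled state in d x d:
S = log2(d) = log2(498)
= 8.9600

8.9600


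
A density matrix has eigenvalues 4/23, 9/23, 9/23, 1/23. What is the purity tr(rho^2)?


tr(rho^2) = sum of eigenvalues squared
= (4/23)^2 + (9/23)^2 + (9/23)^2 + (1/23)^2
= (16 + 81 + 81 + 1) / 529
= 179/529
= 0.3384

0.3384


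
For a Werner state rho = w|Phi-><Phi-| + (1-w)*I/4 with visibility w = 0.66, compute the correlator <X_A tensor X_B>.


|Phi-> = (|00> - |11>)/sqrt(2)
For the pure Bell state, <X_A X_B> = -1 (Bell-state Pauli correlator).
The maximally-mixed part I/4 has tr(I/4 * P tensor P) = 0 for any traceless Pauli P.
So <X_A X_B>_rho = w * (-1) + (1 - w) * 0
= 0.66 * (-1)
= -0.6600

-0.6600


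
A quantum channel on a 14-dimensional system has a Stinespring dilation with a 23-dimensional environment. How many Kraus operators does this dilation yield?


Tracing out the environment in an orthonormal basis {|i>_E} gives Kraus operators K_i = <i|_E U |0>_E.
Number of Kraus operators = dim(H_env) = d_env
= 23

23


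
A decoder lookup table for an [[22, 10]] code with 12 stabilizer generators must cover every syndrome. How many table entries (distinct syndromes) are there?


Each stabilizer generator gives a binary (+1 or -1) measurement outcome.
With 12 independent generators:
Total syndromes = 2^12
= 4096

4096


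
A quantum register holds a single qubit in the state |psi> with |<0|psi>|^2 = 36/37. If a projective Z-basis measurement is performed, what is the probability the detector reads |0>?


|alpha|^2 = 36/37 = 0.9730
|beta|^2 = 1 - 36/37 = 1/37 = 0.0270
P(|0>) = |alpha|^2 = 0.9730

0.9730


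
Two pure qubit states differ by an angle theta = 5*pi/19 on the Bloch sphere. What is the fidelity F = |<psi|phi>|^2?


For states separated by angle theta on Bloch sphere:
F = cos^2(theta/2)
theta = 5*pi/19 = 0.8267
theta/2 = 0.4134
cos(theta/2) = 0.9158
F = 0.8386

0.8386


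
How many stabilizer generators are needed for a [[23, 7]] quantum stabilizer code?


For an [[n,k]] stabilizer code:
Number of stabilizer generators = n - k
= 23 - 7
= 16

16


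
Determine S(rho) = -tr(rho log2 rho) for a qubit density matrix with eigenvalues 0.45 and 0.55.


S = -p*log2(p) - (1-p)*log2(1-p)
p = 0.4500, 1-p = 0.5500
= -0.4500 * log2(0.4500) - 0.5500 * log2(0.5500)
= -(-0.5184) - (-0.4744)
= 0.9928

0.9928


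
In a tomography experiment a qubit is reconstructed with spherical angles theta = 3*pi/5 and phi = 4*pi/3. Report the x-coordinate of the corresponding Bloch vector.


theta = 1.8850, phi = 4.1888
r_x = sin(theta)*cos(phi) = 0.9511 * -0.5000
r_x = -0.4755

-0.4755


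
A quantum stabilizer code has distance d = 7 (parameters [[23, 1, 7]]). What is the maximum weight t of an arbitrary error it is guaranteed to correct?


Code parameters: [[23, 1, 7]], distance d = 7.
Number of correctable errors = floor((d-1)/2)
= floor((7 - 1)/2)
= floor(6/2)
= 3

3


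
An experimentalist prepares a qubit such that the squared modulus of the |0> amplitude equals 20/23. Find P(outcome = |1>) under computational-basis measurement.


|alpha|^2 = 20/23 = 0.8696
|beta|^2 = 1 - 20/23 = 3/23 = 0.1304
P(|1>) = |beta|^2 = 0.1304

0.1304


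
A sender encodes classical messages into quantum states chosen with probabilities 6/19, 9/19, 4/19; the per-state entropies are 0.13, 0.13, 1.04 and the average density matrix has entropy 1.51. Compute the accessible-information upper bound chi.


chi = S(rho) - sum_i p_i * S(rho_i)
Weighted entropy = 6/19 * 0.13 + 9/19 * 0.13 + 4/19 * 1.04
= 0.3216
chi = 1.51 - 0.3216
= 1.1884

1.1884


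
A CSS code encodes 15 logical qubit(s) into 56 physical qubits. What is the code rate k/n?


Code rate R = k/n
= 15/56
= 0.2679

0.2679


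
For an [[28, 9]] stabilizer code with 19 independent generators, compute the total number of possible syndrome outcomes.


Each stabilizer generator gives a binary (+1 or -1) measurement outcome.
With 19 independent generators:
Total syndromes = 2^19
= 524288

524288


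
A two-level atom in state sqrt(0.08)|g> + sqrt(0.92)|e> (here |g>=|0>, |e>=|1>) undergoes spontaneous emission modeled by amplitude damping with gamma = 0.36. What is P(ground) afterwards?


For amplitude damping with parameter gamma on state sqrt(a)|0> + sqrt(b)|1>:
alpha^2 = 0.08, beta^2 = 0.92
P(|0>) = alpha^2 + gamma * beta^2
= 0.08 + 0.36 * 0.92
= 0.08 + 0.3312
= 0.4112

0.4112


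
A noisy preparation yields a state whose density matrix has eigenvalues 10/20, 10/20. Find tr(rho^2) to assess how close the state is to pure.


tr(rho^2) = sum of eigenvalues squared
= (10/20)^2 + (10/20)^2
= (100 + 100) / 400
= 200/400
= 0.5000

0.5000


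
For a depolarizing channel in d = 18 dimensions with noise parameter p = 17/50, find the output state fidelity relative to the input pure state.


F = (1-p) + p/d
= (1 - 0.3400) + 0.3400/18
= 0.6600 + 0.0189
= 0.6789

0.6789


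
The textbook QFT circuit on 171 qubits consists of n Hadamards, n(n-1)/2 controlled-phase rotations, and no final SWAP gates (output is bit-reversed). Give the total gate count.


Hadamard gates: 171
Controlled rotations: n*(n-1)/2 = 171*170/2 = 14535
SWAP gates: 0 (omitted)
Total = 171 + 14535
= 14706

14706


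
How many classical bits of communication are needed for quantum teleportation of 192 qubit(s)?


Quantum teleportation requires 2 classical bits per qubit teleported.
192 qubit(s) -> 2 * 192 = 384 classical bits

384


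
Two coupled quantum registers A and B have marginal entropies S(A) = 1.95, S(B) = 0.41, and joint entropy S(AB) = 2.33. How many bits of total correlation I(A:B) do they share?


I(A:B) = S(A) + S(B) - S(AB)
= 1.95 + 0.41 - 2.33
= 0.0300

0.0300


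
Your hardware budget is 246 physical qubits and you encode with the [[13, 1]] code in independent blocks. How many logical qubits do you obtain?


Each code block uses 13 physical qubits for 1 logical qubit(s).
Number of complete blocks = floor(246 / 13) = 18
Logical qubits = 18 * 1
= 18

18


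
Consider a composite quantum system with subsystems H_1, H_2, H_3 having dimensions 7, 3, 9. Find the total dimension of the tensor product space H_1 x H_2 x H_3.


dim(H_1 x H_2 x H_3) = 7 * 3 * 9
= 21 * 9
= 189

189


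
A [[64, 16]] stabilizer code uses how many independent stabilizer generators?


For an [[n,k]] stabilizer code:
Number of stabilizer generators = n - k
= 64 - 16
= 48

48


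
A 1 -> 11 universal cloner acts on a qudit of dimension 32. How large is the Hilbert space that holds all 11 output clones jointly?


Output space = H^(tensor 11) where dim(H) = 32
dim = 32^11
= 1024 (after 2 factors)
= 32768 (after 3 factors)
= 1048576 (after 4 factors)
= 33554432 (after 5 factors)
= 1073741824 (after 6 factors)
= 34359738368 (after 7 factors)
= 1099511627776 (after 8 factors)
= 35184372088832 (after 9 factors)
= 1125899906842624 (after 10 factors)
= 36028797018963968 (after 11 factors)
= 36028797018963968

36028797018963968


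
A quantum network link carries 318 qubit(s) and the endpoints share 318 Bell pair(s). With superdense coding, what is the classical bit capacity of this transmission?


Superdense coding allows 2 classical bits per shared entangled pair.
318 pair(s) -> 2 * 318 = 636 classical bits

636


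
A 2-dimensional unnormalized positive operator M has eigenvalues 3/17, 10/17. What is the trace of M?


tr(M) = sum of eigenvalues
= 3/17 + 10/17
= 13/17
= 0.7647

0.7647


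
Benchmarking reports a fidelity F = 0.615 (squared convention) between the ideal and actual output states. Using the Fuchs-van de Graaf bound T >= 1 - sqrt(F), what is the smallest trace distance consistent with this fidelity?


Fuchs-van de Graaf (squared-fidelity convention): 1 - sqrt(F) <= T <= sqrt(1 - F).
Lower bound: T >= 1 - sqrt(F)
sqrt(F) = sqrt(0.615) = 0.7842
T >= 1 - 0.7842
T >= 0.2158

0.2158


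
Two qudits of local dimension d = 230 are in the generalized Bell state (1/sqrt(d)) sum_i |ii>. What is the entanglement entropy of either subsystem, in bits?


For a maximally entangled state in d x d:
S = log2(d) = log2(230)
= 7.8455

7.8455


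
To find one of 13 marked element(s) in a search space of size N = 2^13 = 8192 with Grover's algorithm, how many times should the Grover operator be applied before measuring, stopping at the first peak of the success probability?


After j Grover iterations the success probability is P(j) = sin^2((2j+1)*theta), where sin(theta) = sqrt(k/N).
N = 2^13 = 8192, k = 13
sin(theta) = sqrt(k/N) = 0.03983608995
theta = arcsin(sqrt(k/N)) = 0.03984663356 rad
P(j) reaches its first maximum when (2j+1)*theta is as close as possible to pi/2, i.e. j = round(pi/(4*theta) - 1/2).
pi/(4*theta) - 1/2 = 19.2105
(For comparison, the common estimate pi/4 * sqrt(N/k) = 19.7157; the exact maximiser is used here.)
Optimal iterations = 19

19


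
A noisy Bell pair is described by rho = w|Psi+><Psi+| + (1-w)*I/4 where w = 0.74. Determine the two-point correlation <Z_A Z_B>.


|Psi+> = (|01> + |10>)/sqrt(2)
For the pure Bell state, <Z_A Z_B> = -1 (Bell-state Pauli correlator).
The maximally-mixed part I/4 has tr(I/4 * P tensor P) = 0 for any traceless Pauli P.
So <Z_A Z_B>_rho = w * (-1) + (1 - w) * 0
= 0.74 * (-1)
= -0.7400

-0.7400


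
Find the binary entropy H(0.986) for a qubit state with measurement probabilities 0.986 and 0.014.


S = -p*log2(p) - (1-p)*log2(1-p)
p = 0.9860, 1-p = 0.0140
= -0.9860 * log2(0.9860) - 0.0140 * log2(0.0140)
= -(-0.0201) - (-0.0862)
= 0.1063

0.1063


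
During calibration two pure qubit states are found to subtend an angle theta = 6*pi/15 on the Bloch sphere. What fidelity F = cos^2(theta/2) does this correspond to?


For states separated by angle theta on Bloch sphere:
F = cos^2(theta/2)
theta = 6*pi/15 = 1.2566
theta/2 = 0.6283
cos(theta/2) = 0.8090
F = 0.6545

0.6545


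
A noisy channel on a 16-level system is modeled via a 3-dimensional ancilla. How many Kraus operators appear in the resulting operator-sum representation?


Tracing out the environment in an orthonormal basis {|i>_E} gives Kraus operators K_i = <i|_E U |0>_E.
Number of Kraus operators = dim(H_env) = d_env
= 3

3


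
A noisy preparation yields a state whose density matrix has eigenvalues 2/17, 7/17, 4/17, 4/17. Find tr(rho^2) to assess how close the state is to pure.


tr(rho^2) = sum of eigenvalues squared
= (2/17)^2 + (7/17)^2 + (4/17)^2 + (4/17)^2
= (4 + 49 + 16 + 16) / 289
= 85/289
= 0.2941

0.2941


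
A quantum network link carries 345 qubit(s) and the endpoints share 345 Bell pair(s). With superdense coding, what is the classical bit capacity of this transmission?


Superdense coding allows 2 classical bits per shared entangled pair.
345 pair(s) -> 2 * 345 = 690 classical bits

690


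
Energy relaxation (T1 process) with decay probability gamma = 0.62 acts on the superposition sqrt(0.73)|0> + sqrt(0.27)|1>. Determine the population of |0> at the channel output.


For amplitude damping with parameter gamma on state sqrt(a)|0> + sqrt(b)|1>:
alpha^2 = 0.73, beta^2 = 0.27
P(|0>) = alpha^2 + gamma * beta^2
= 0.73 + 0.62 * 0.27
= 0.73 + 0.1674
= 0.8974

0.8974


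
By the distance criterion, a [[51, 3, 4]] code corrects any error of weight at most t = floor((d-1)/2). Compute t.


Code parameters: [[51, 3, 4]], distance d = 4.
Number of correctable errors = floor((d-1)/2)
= floor((4 - 1)/2)
= floor(3/2)
= 1

1


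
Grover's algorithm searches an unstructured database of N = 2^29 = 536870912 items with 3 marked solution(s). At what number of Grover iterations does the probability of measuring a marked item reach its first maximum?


After j Grover iterations the success probability is P(j) = sin^2((2j+1)*theta), where sin(theta) = sqrt(k/N).
N = 2^29 = 536870912, k = 3
sin(theta) = sqrt(k/N) = 7.475249459e-05
theta = arcsin(sqrt(k/N)) = 7.475249466e-05 rad
P(j) reaches its first maximum when (2j+1)*theta is as close as possible to pi/2, i.e. j = round(pi/(4*theta) - 1/2).
pi/(4*theta) - 1/2 = 10506.1482
(For comparison, the common estimate pi/4 * sqrt(N/k) = 10506.6482; the exact maximiser is used here.)
Optimal iterations = 10506

10506


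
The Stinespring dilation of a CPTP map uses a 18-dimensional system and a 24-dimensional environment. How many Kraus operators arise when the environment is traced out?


Tracing out the environment in an orthonormal basis {|i>_E} gives Kraus operators K_i = <i|_E U |0>_E.
Number of Kraus operators = dim(H_env) = d_env
= 24

24


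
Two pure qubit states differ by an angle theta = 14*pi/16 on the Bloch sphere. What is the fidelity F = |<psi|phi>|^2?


For states separated by angle theta on Bloch sphere:
F = cos^2(theta/2)
theta = 14*pi/16 = 2.7489
theta/2 = 1.3744
cos(theta/2) = 0.1951
F = 0.0381

0.0381


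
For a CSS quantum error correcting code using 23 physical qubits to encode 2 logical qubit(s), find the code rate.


Code rate R = k/n
= 2/23
= 0.0870

0.0870


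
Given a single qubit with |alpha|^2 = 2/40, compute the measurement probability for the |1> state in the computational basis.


|alpha|^2 = 2/40 = 0.0500
|beta|^2 = 1 - 2/40 = 38/40 = 0.9500
P(|1>) = |beta|^2 = 0.9500

0.9500


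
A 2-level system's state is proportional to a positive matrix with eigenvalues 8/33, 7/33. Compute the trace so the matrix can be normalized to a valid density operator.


tr(M) = sum of eigenvalues
= 8/33 + 7/33
= 15/33
= 0.4545

0.4545


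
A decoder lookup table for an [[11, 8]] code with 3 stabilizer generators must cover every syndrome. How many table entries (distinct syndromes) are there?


Each stabilizer generator gives a binary (+1 or -1) measurement outcome.
With 3 independent generators:
Total syndromes = 2^3
= 8

8


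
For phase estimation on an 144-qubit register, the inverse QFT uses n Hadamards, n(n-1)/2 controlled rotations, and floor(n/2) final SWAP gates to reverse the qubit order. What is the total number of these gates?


Hadamard gates: 144
Controlled rotations: n*(n-1)/2 = 144*143/2 = 10296
SWAP gates: floor(n/2) = floor(144/2) = 72
Total = 144 + 10296 + 72
= 10512

10512


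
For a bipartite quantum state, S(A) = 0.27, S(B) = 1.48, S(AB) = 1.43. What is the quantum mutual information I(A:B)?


I(A:B) = S(A) + S(B) - S(AB)
= 0.27 + 1.48 - 1.43
= 0.3200

0.3200


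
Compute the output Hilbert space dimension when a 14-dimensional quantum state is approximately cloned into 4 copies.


Output space = H^(tensor 4) where dim(H) = 14
dim = 14^4
= 196 (after 2 factors)
= 2744 (after 3 factors)
= 38416 (after 4 factors)
= 38416

38416


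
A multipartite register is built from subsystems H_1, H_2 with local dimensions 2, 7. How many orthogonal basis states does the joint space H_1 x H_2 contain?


dim(H_1 x H_2) = 2 * 7
= 14

14


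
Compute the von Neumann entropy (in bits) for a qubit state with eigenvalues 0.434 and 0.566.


S = -p*log2(p) - (1-p)*log2(1-p)
p = 0.4340, 1-p = 0.5660
= -0.4340 * log2(0.4340) - 0.5660 * log2(0.5660)
= -(-0.5226) - (-0.4648)
= 0.9874

0.9874
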